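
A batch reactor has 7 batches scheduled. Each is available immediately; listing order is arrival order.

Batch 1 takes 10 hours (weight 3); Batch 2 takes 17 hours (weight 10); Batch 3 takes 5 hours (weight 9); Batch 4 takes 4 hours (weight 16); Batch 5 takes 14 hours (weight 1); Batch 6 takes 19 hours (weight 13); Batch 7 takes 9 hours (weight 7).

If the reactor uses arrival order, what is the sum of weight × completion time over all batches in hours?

2657

FIFO (arrival order): Batch 1 Batch 2 Batch 3 Batch 4 Batch 5 Batch 6 Batch 7.
Batch 1: finishes 10, weight 3, w·C = 30
Batch 2: finishes 27, weight 10, w·C = 270
Batch 3: finishes 32, weight 9, w·C = 288
Batch 4: finishes 36, weight 16, w·C = 576
Batch 5: finishes 50, weight 1, w·C = 50
Batch 6: finishes 69, weight 13, w·C = 897
Batch 7: finishes 78, weight 7, w·C = 546
Sum = 30+270+288+576+50+897+546 = 2657.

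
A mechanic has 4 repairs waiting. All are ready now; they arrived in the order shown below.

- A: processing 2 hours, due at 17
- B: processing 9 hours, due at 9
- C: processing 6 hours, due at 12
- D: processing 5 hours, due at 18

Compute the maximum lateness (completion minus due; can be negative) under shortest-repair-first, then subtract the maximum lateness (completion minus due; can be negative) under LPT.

SPT (increasing processing time): A D C B.
A: 0→2, due 17, lateness -15
D: 2→7, due 18, lateness -11
C: 7→13, due 12, lateness 1
B: 13→22, due 9, lateness 13
Maximum = 13.
LPT (decreasing processing time): B C D A.
B: 0→9, due 9, lateness 0
C: 9→15, due 12, lateness 3
D: 15→20, due 18, lateness 2
A: 20→22, due 17, lateness 5
Maximum = 5.
Difference = 13 − 5 = 8.

8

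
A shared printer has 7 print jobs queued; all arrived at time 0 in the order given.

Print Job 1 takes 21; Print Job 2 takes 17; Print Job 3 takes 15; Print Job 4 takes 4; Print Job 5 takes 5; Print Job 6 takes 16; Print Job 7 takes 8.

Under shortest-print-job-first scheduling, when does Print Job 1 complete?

86

SPT (increasing processing time): Print Job 4 Print Job 5 Print Job 7 Print Job 3 Print Job 6 Print Job 2 Print Job 1.
Print Job 4: 0→4
Print Job 5: 4→9
Print Job 7: 9→17
Print Job 3: 17→32
Print Job 6: 32→48
Print Job 2: 48→65
Print Job 1: 65→86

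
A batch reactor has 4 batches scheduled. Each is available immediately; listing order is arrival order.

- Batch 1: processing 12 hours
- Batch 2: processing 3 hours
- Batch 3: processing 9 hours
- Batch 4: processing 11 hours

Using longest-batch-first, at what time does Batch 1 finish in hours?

12

LPT (decreasing processing time): Batch 1 Batch 4 Batch 3 Batch 2.
Batch 1: 0→12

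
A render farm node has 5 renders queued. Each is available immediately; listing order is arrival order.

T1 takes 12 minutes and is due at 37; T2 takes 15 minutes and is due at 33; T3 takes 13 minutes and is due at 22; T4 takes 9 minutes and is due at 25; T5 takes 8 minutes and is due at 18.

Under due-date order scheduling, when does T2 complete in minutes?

EDD (increasing due date): T5 T3 T4 T2 T1.
T5: 0→8
T3: 8→21
T4: 21→30
T2: 30→45

45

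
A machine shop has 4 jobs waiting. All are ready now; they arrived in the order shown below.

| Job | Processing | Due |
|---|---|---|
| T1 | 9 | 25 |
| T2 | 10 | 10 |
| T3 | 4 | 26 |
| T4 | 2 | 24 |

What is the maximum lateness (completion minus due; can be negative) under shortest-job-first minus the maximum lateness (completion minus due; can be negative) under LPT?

14

SPT (increasing processing time): T4 T3 T1 T2.
T4: 0→2, due 24, lateness -22
T3: 2→6, due 26, lateness -20
T1: 6→15, due 25, lateness -10
T2: 15→25, due 10, lateness 15
Maximum = 15.
LPT (decreasing processing time): T2 T1 T3 T4.
T2: 0→10, due 10, lateness 0
T1: 10→19, due 25, lateness -6
T3: 19→23, due 26, lateness -3
T4: 23→25, due 24, lateness 1
Maximum = 1.
Difference = 15 − 1 = 14.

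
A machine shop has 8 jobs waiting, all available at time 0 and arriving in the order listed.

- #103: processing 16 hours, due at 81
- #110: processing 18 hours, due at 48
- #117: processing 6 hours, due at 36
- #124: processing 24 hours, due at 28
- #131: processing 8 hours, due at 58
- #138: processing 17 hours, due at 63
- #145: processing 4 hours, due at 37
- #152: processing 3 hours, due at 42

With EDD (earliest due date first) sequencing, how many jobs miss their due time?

EDD (increasing due date): #124 #117 #145 #152 #110 #131 #138 #103.
#124: 0→24, due 28, tardiness 0
#117: 24→30, due 36, tardiness 0
#145: 30→34, due 37, tardiness 0
#152: 34→37, due 42, tardiness 0
#110: 37→55, due 48, tardiness 7
#131: 55→63, due 58, tardiness 5
#138: 63→80, due 63, tardiness 17
#103: 80→96, due 81, tardiness 15
Late jobs: 4.

4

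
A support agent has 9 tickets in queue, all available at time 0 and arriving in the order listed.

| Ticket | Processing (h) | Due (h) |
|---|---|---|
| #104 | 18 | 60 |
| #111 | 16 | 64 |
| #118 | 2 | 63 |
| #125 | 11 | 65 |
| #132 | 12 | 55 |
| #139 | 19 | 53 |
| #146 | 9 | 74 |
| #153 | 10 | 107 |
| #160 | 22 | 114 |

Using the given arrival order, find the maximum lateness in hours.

25

FIFO (arrival order): #104 #111 #118 #125 #132 #139 #146 #153 #160.
#104: 0→18, due 60, lateness -42
#111: 18→34, due 64, lateness -30
#118: 34→36, due 63, lateness -27
#125: 36→47, due 65, lateness -18
#132: 47→59, due 55, lateness 4
#139: 59→78, due 53, lateness 25
#146: 78→87, due 74, lateness 13
#153: 87→97, due 107, lateness -10
#160: 97→119, due 114, lateness 5
Maximum = 25.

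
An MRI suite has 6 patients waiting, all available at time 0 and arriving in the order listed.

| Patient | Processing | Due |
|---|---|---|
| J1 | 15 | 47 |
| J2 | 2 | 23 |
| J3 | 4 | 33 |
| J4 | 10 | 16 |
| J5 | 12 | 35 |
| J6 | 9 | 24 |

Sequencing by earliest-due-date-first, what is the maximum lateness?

5

EDD (increasing due date): J4 J2 J6 J3 J5 J1.
J4: 0→10, due 16, lateness -6
J2: 10→12, due 23, lateness -11
J6: 12→21, due 24, lateness -3
J3: 21→25, due 33, lateness -8
J5: 25→37, due 35, lateness 2
J1: 37→52, due 47, lateness 5
Maximum = 5.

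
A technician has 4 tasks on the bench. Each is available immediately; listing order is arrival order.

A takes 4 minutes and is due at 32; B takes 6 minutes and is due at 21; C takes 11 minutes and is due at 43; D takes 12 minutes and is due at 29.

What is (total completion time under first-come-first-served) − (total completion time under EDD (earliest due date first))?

-11

FIFO (arrival order): A B C D.
A: 0→4
B: 4→10
C: 10→21
D: 21→33
Sum = 4+10+21+33 = 68.
EDD (increasing due date): B D A C.
B: 0→6
D: 6→18
A: 18→22
C: 22→33
Sum = 6+18+22+33 = 79.
Difference = 68 − 79 = -11.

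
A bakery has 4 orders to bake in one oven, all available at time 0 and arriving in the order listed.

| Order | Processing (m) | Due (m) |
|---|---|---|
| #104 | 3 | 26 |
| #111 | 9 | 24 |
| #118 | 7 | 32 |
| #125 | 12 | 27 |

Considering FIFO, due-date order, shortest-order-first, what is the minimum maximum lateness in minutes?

-1

FIFO (arrival order): #104 #111 #118 #125.
#104: 0→3, due 26, lateness -23
#111: 3→12, due 24, lateness -12
#118: 12→19, due 32, lateness -13
#125: 19→31, due 27, lateness 4
Maximum = 4.
EDD (increasing due date): #111 #104 #125 #118.
#111: 0→9, due 24, lateness -15
#104: 9→12, due 26, lateness -14
#125: 12→24, due 27, lateness -3
#118: 24→31, due 32, lateness -1
Maximum = -1.
SPT (increasing processing time): #104 #118 #111 #125.
#104: 0→3, due 26, lateness -23
#118: 3→10, due 32, lateness -22
#111: 10→19, due 24, lateness -5
#125: 19→31, due 27, lateness 4
Maximum = 4.
FIFO 4, EDD -1, SPT 4 → minimum -1.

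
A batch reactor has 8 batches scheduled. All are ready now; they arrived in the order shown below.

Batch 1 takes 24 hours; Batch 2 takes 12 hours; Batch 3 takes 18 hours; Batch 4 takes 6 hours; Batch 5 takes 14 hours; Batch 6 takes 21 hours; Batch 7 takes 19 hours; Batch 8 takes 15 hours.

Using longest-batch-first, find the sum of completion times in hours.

675

LPT (decreasing processing time): Batch 1 Batch 6 Batch 7 Batch 3 Batch 8 Batch 5 Batch 2 Batch 4.
Batch 1: 0→24
Batch 6: 24→45
Batch 7: 45→64
Batch 3: 64→82
Batch 8: 82→97
Batch 5: 97→111
Batch 2: 111→123
Batch 4: 123→129
Sum = 24+45+64+82+97+111+123+129 = 675.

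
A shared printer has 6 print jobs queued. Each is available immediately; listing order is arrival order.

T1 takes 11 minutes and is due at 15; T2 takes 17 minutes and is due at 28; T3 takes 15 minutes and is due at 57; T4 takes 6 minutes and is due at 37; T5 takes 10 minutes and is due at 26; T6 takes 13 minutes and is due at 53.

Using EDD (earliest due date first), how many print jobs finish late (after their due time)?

EDD (increasing due date): T1 T5 T2 T4 T6 T3.
T1: 0→11, due 15, tardiness 0
T5: 11→21, due 26, tardiness 0
T2: 21→38, due 28, tardiness 10
T4: 38→44, due 37, tardiness 7
T6: 44→57, due 53, tardiness 4
T3: 57→72, due 57, tardiness 15
Late print jobs: 4.

4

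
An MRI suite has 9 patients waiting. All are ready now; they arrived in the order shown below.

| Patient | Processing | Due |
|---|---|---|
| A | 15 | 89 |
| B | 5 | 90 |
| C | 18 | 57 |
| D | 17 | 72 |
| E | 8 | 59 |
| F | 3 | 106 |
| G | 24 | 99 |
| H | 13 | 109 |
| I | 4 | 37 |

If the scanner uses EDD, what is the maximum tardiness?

EDD (increasing due date): I C E D A B G F H.
I: 0→4, due 37, tardiness 0
C: 4→22, due 57, tardiness 0
E: 22→30, due 59, tardiness 0
D: 30→47, due 72, tardiness 0
A: 47→62, due 89, tardiness 0
B: 62→67, due 90, tardiness 0
G: 67→91, due 99, tardiness 0
F: 91→94, due 106, tardiness 0
H: 94→107, due 109, tardiness 0
Maximum = 0.

0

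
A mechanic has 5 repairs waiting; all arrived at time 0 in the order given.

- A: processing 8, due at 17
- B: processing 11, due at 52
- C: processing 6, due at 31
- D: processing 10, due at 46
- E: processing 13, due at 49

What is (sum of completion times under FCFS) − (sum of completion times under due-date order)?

4

FIFO (arrival order): A B C D E.
A: 0→8
B: 8→19
C: 19→25
D: 25→35
E: 35→48
Sum = 8+19+25+35+48 = 135.
EDD (increasing due date): A C D E B.
A: 0→8
C: 8→14
D: 14→24
E: 24→37
B: 37→48
Sum = 8+14+24+37+48 = 131.
Difference = 135 − 131 = 4.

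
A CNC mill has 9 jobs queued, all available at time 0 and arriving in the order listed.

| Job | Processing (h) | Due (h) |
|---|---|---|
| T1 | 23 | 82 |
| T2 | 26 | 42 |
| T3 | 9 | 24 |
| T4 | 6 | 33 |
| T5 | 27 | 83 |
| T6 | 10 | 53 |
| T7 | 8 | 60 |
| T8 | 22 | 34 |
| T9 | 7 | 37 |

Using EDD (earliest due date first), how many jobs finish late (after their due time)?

7

EDD (increasing due date): T3 T4 T8 T9 T2 T6 T7 T1 T5.
T3: 0→9, due 24, tardiness 0
T4: 9→15, due 33, tardiness 0
T8: 15→37, due 34, tardiness 3
T9: 37→44, due 37, tardiness 7
T2: 44→70, due 42, tardiness 28
T6: 70→80, due 53, tardiness 27
T7: 80→88, due 60, tardiness 28
T1: 88→111, due 82, tardiness 29
T5: 111→138, due 83, tardiness 55
Late jobs: 7.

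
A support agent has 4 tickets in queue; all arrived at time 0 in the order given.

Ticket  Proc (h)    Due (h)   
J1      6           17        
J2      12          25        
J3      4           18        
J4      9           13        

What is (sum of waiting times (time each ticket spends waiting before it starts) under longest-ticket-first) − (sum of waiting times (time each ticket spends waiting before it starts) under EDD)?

LPT (decreasing processing time): J2 J4 J1 J3.
J2: waits 0, runs 0→12
J4: waits 12, runs 12→21
J1: waits 21, runs 21→27
J3: waits 27, runs 27→31
Sum = 0+12+21+27 = 60.
EDD (increasing due date): J4 J1 J3 J2.
J4: waits 0, runs 0→9
J1: waits 9, runs 9→15
J3: waits 15, runs 15→19
J2: waits 19, runs 19→31
Sum = 0+9+15+19 = 43.
Difference = 60 − 43 = 17.

17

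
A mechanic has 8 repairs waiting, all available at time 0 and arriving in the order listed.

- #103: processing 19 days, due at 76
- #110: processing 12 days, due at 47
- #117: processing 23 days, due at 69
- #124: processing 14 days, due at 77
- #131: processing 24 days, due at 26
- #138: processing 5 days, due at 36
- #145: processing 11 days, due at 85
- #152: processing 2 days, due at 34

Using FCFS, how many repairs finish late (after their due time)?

4

FIFO (arrival order): #103 #110 #117 #124 #131 #138 #145 #152.
#103: 0→19, due 76, tardiness 0
#110: 19→31, due 47, tardiness 0
#117: 31→54, due 69, tardiness 0
#124: 54→68, due 77, tardiness 0
#131: 68→92, due 26, tardiness 66
#138: 92→97, due 36, tardiness 61
#145: 97→108, due 85, tardiness 23
#152: 108→110, due 34, tardiness 76
Late repairs: 4.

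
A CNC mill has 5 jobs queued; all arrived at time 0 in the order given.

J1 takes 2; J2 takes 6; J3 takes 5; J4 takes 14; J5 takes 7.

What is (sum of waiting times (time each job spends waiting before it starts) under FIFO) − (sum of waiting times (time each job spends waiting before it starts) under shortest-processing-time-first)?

8

FIFO (arrival order): J1 J2 J3 J4 J5.
J1: waits 0, runs 0→2
J2: waits 2, runs 2→8
J3: waits 8, runs 8→13
J4: waits 13, runs 13→27
J5: waits 27, runs 27→34
Sum = 0+2+8+13+27 = 50.
SPT (increasing processing time): J1 J3 J2 J5 J4.
J1: waits 0, runs 0→2
J3: waits 2, runs 2→7
J2: waits 7, runs 7→13
J5: waits 13, runs 13→20
J4: waits 20, runs 20→34
Sum = 0+2+7+13+20 = 42.
Difference = 50 − 42 = 8.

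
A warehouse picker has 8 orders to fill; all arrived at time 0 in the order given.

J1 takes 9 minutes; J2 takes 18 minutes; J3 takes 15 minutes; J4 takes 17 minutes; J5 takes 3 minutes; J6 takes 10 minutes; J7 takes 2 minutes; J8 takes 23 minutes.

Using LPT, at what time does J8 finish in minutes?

23

LPT (decreasing processing time): J8 J2 J4 J3 J6 J1 J5 J7.
J8: 0→23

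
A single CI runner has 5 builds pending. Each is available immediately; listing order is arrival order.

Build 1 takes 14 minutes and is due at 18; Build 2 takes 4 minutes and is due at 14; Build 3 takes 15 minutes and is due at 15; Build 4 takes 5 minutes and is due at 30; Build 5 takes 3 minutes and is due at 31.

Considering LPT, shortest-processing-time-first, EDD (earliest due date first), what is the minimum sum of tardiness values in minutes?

LPT (decreasing processing time): Build 3 Build 1 Build 4 Build 2 Build 5.
Build 3: 0→15, due 15, tardiness 0
Build 1: 15→29, due 18, tardiness 11
Build 4: 29→34, due 30, tardiness 4
Build 2: 34→38, due 14, tardiness 24
Build 5: 38→41, due 31, tardiness 10
Sum = 0+11+4+24+10 = 49.
SPT (increasing processing time): Build 5 Build 2 Build 4 Build 1 Build 3.
Build 5: 0→3, due 31, tardiness 0
Build 2: 3→7, due 14, tardiness 0
Build 4: 7→12, due 30, tardiness 0
Build 1: 12→26, due 18, tardiness 8
Build 3: 26→41, due 15, tardiness 26
Sum = 0+0+0+8+26 = 34.
EDD (increasing due date): Build 2 Build 3 Build 1 Build 4 Build 5.
Build 2: 0→4, due 14, tardiness 0
Build 3: 4→19, due 15, tardiness 4
Build 1: 19→33, due 18, tardiness 15
Build 4: 33→38, due 30, tardiness 8
Build 5: 38→41, due 31, tardiness 10
Sum = 0+4+15+8+10 = 37.
LPT 49, SPT 34, EDD 37 → minimum 34.

34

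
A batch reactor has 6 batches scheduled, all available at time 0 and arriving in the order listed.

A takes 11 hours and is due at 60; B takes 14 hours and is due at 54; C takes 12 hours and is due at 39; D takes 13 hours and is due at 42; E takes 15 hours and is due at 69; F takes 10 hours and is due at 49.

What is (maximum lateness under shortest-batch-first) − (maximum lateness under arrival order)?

SPT (increasing processing time): F A C D B E.
F: 0→10, due 49, lateness -39
A: 10→21, due 60, lateness -39
C: 21→33, due 39, lateness -6
D: 33→46, due 42, lateness 4
B: 46→60, due 54, lateness 6
E: 60→75, due 69, lateness 6
Maximum = 6.
FIFO (arrival order): A B C D E F.
A: 0→11, due 60, lateness -49
B: 11→25, due 54, lateness -29
C: 25→37, due 39, lateness -2
D: 37→50, due 42, lateness 8
E: 50→65, due 69, lateness -4
F: 65→75, due 49, lateness 26
Maximum = 26.
Difference = 6 − 26 = -20.

-20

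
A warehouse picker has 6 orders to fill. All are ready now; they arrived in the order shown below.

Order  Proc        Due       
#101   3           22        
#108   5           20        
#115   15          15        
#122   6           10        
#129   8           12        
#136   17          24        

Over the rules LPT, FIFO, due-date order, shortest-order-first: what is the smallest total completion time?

LPT (decreasing processing time): #136 #115 #129 #122 #108 #101.
#136: 0→17
#115: 17→32
#129: 32→40
#122: 40→46
#108: 46→51
#101: 51→54
Sum = 17+32+40+46+51+54 = 240.
FIFO (arrival order): #101 #108 #115 #122 #129 #136.
#101: 0→3
#108: 3→8
#115: 8→23
#122: 23→29
#129: 29→37
#136: 37→54
Sum = 3+8+23+29+37+54 = 154.
EDD (increasing due date): #122 #129 #115 #108 #101 #136.
#122: 0→6
#129: 6→14
#115: 14→29
#108: 29→34
#101: 34→37
#136: 37→54
Sum = 6+14+29+34+37+54 = 174.
SPT (increasing processing time): #101 #108 #122 #129 #115 #136.
#101: 0→3
#108: 3→8
#122: 8→14
#129: 14→22
#115: 22→37
#136: 37→54
Sum = 3+8+14+22+37+54 = 138.
LPT 240, FIFO 154, EDD 174, SPT 138 → minimum 138.

138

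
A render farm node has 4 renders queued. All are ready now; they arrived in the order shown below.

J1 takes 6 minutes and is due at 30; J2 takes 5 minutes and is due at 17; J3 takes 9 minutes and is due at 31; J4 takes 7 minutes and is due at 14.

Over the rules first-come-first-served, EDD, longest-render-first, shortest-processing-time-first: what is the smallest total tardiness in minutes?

FIFO (arrival order): J1 J2 J3 J4.
J1: 0→6, due 30, tardiness 0
J2: 6→11, due 17, tardiness 0
J3: 11→20, due 31, tardiness 0
J4: 20→27, due 14, tardiness 13
Sum = 0+0+0+13 = 13.
EDD (increasing due date): J4 J2 J1 J3.
J4: 0→7, due 14, tardiness 0
J2: 7→12, due 17, tardiness 0
J1: 12→18, due 30, tardiness 0
J3: 18→27, due 31, tardiness 0
Sum = 0+0+0+0 = 0.
LPT (decreasing processing time): J3 J4 J1 J2.
J3: 0→9, due 31, tardiness 0
J4: 9→16, due 14, tardiness 2
J1: 16→22, due 30, tardiness 0
J2: 22→27, due 17, tardiness 10
Sum = 0+2+0+10 = 12.
SPT (increasing processing time): J2 J1 J4 J3.
J2: 0→5, due 17, tardiness 0
J1: 5→11, due 30, tardiness 0
J4: 11→18, due 14, tardiness 4
J3: 18→27, due 31, tardiness 0
Sum = 0+0+4+0 = 4.
FIFO 13, EDD 0, LPT 12, SPT 4 → minimum 0.

0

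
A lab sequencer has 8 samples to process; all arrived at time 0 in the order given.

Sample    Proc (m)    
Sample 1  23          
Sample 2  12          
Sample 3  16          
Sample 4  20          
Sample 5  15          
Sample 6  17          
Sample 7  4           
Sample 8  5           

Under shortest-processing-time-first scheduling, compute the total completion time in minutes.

392

SPT (increasing processing time): Sample 7 Sample 8 Sample 2 Sample 5 Sample 3 Sample 6 Sample 4 Sample 1.
Sample 7: 0→4
Sample 8: 4→9
Sample 2: 9→21
Sample 5: 21→36
Sample 3: 36→52
Sample 6: 52→69
Sample 4: 69→89
Sample 1: 89→112
Sum = 4+9+21+36+52+69+89+112 = 392.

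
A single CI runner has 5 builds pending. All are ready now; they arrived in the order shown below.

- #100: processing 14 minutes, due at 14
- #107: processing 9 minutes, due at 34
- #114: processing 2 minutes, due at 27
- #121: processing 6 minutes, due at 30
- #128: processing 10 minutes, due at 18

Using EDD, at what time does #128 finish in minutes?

24

EDD (increasing due date): #100 #128 #114 #121 #107.
#100: 0→14
#128: 14→24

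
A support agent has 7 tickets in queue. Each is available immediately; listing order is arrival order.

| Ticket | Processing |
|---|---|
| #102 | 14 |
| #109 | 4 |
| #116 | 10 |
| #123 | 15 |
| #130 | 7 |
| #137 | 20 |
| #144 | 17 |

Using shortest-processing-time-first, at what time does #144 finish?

67

SPT (increasing processing time): #109 #130 #116 #102 #123 #144 #137.
#109: 0→4
#130: 4→11
#116: 11→21
#102: 21→35
#123: 35→50
#144: 50→67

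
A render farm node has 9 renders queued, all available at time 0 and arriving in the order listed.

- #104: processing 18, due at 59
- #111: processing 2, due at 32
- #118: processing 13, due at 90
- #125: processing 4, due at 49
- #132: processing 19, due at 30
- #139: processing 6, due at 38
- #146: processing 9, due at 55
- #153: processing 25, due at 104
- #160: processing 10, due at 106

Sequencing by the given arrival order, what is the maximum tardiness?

26

FIFO (arrival order): #104 #111 #118 #125 #132 #139 #146 #153 #160.
#104: 0→18, due 59, tardiness 0
#111: 18→20, due 32, tardiness 0
#118: 20→33, due 90, tardiness 0
#125: 33→37, due 49, tardiness 0
#132: 37→56, due 30, tardiness 26
#139: 56→62, due 38, tardiness 24
#146: 62→71, due 55, tardiness 16
#153: 71→96, due 104, tardiness 0
#160: 96→106, due 106, tardiness 0
Maximum = 26.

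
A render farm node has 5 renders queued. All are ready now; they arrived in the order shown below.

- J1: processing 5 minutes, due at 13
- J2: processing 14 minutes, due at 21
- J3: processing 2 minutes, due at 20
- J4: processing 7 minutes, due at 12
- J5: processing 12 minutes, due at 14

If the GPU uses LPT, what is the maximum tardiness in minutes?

LPT (decreasing processing time): J2 J5 J4 J1 J3.
J2: 0→14, due 21, tardiness 0
J5: 14→26, due 14, tardiness 12
J4: 26→33, due 12, tardiness 21
J1: 33→38, due 13, tardiness 25
J3: 38→40, due 20, tardiness 20
Maximum = 25.

25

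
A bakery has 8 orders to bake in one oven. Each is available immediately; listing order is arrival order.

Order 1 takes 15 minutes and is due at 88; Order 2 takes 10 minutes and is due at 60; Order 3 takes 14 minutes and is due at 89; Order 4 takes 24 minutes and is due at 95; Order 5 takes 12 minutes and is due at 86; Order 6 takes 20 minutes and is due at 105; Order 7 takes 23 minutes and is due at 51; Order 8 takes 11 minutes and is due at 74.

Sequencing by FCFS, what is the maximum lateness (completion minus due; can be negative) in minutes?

FIFO (arrival order): Order 1 Order 2 Order 3 Order 4 Order 5 Order 6 Order 7 Order 8.
Order 1: 0→15, due 88, lateness -73
Order 2: 15→25, due 60, lateness -35
Order 3: 25→39, due 89, lateness -50
Order 4: 39→63, due 95, lateness -32
Order 5: 63→75, due 86, lateness -11
Order 6: 75→95, due 105, lateness -10
Order 7: 95→118, due 51, lateness 67
Order 8: 118→129, due 74, lateness 55
Maximum = 67.

67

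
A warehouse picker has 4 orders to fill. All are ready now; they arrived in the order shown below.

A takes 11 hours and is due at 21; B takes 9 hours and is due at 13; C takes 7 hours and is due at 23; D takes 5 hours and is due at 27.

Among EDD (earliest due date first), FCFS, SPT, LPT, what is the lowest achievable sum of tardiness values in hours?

9

EDD (increasing due date): B A C D.
B: 0→9, due 13, tardiness 0
A: 9→20, due 21, tardiness 0
C: 20→27, due 23, tardiness 4
D: 27→32, due 27, tardiness 5
Sum = 0+0+4+5 = 9.
FIFO (arrival order): A B C D.
A: 0→11, due 21, tardiness 0
B: 11→20, due 13, tardiness 7
C: 20→27, due 23, tardiness 4
D: 27→32, due 27, tardiness 5
Sum = 0+7+4+5 = 16.
SPT (increasing processing time): D C B A.
D: 0→5, due 27, tardiness 0
C: 5→12, due 23, tardiness 0
B: 12→21, due 13, tardiness 8
A: 21→32, due 21, tardiness 11
Sum = 0+0+8+11 = 19.
LPT (decreasing processing time): A B C D.
A: 0→11, due 21, tardiness 0
B: 11→20, due 13, tardiness 7
C: 20→27, due 23, tardiness 4
D: 27→32, due 27, tardiness 5
Sum = 0+7+4+5 = 16.
EDD 9, FIFO 16, SPT 19, LPT 16 → minimum 9.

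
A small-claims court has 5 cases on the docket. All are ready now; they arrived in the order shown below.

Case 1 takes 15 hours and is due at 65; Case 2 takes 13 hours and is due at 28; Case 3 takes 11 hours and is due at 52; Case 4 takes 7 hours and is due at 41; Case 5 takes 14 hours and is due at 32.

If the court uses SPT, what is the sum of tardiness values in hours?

SPT (increasing processing time): Case 4 Case 3 Case 2 Case 5 Case 1.
Case 4: 0→7, due 41, tardiness 0
Case 3: 7→18, due 52, tardiness 0
Case 2: 18→31, due 28, tardiness 3
Case 5: 31→45, due 32, tardiness 13
Case 1: 45→60, due 65, tardiness 0
Sum = 0+0+3+13+0 = 16.

16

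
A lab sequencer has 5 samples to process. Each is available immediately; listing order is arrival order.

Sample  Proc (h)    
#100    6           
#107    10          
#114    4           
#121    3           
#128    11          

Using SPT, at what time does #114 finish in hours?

SPT (increasing processing time): #121 #114 #100 #107 #128.
#121: 0→3
#114: 3→7

7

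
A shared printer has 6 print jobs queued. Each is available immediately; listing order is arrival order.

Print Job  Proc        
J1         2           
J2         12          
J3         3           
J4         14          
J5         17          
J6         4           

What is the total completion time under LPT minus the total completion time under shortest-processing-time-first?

LPT (decreasing processing time): J5 J4 J2 J6 J3 J1.
J5: 0→17
J4: 17→31
J2: 31→43
J6: 43→47
J3: 47→50
J1: 50→52
Sum = 17+31+43+47+50+52 = 240.
SPT (increasing processing time): J1 J3 J6 J2 J4 J5.
J1: 0→2
J3: 2→5
J6: 5→9
J2: 9→21
J4: 21→35
J5: 35→52
Sum = 2+5+9+21+35+52 = 124.
Difference = 240 − 124 = 116.

116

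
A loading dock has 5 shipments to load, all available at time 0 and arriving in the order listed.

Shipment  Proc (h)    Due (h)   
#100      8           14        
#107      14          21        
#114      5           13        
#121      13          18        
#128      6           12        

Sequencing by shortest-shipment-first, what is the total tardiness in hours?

44

SPT (increasing processing time): #114 #128 #100 #121 #107.
#114: 0→5, due 13, tardiness 0
#128: 5→11, due 12, tardiness 0
#100: 11→19, due 14, tardiness 5
#121: 19→32, due 18, tardiness 14
#107: 32→46, due 21, tardiness 25
Sum = 0+0+5+14+25 = 44.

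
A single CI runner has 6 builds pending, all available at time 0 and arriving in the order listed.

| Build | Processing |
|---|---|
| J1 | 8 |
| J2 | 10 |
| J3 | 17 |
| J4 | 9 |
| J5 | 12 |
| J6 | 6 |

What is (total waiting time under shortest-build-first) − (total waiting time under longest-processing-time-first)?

SPT (increasing processing time): J6 J1 J4 J2 J5 J3.
J6: waits 0, runs 0→6
J1: waits 6, runs 6→14
J4: waits 14, runs 14→23
J2: waits 23, runs 23→33
J5: waits 33, runs 33→45
J3: waits 45, runs 45→62
Sum = 0+6+14+23+33+45 = 121.
LPT (decreasing processing time): J3 J5 J2 J4 J1 J6.
J3: waits 0, runs 0→17
J5: waits 17, runs 17→29
J2: waits 29, runs 29→39
J4: waits 39, runs 39→48
J1: waits 48, runs 48→56
J6: waits 56, runs 56→62
Sum = 0+17+29+39+48+56 = 189.
Difference = 121 − 189 = -68.

-68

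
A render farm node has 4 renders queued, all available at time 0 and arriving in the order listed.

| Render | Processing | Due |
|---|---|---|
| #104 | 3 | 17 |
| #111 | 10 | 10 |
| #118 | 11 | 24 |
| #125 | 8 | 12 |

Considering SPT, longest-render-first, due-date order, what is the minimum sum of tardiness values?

18

SPT (increasing processing time): #104 #125 #111 #118.
#104: 0→3, due 17, tardiness 0
#125: 3→11, due 12, tardiness 0
#111: 11→21, due 10, tardiness 11
#118: 21→32, due 24, tardiness 8
Sum = 0+0+11+8 = 19.
LPT (decreasing processing time): #118 #111 #125 #104.
#118: 0→11, due 24, tardiness 0
#111: 11→21, due 10, tardiness 11
#125: 21→29, due 12, tardiness 17
#104: 29→32, due 17, tardiness 15
Sum = 0+11+17+15 = 43.
EDD (increasing due date): #111 #125 #104 #118.
#111: 0→10, due 10, tardiness 0
#125: 10→18, due 12, tardiness 6
#104: 18→21, due 17, tardiness 4
#118: 21→32, due 24, tardiness 8
Sum = 0+6+4+8 = 18.
SPT 19, LPT 43, EDD 18 → minimum 18.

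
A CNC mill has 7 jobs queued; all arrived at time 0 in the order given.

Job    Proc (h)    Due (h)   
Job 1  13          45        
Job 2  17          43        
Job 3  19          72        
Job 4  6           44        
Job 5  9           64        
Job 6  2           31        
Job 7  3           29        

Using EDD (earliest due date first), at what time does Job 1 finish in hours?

41

EDD (increasing due date): Job 7 Job 6 Job 2 Job 4 Job 1 Job 5 Job 3.
Job 7: 0→3
Job 6: 3→5
Job 2: 5→22
Job 4: 22→28
Job 1: 28→41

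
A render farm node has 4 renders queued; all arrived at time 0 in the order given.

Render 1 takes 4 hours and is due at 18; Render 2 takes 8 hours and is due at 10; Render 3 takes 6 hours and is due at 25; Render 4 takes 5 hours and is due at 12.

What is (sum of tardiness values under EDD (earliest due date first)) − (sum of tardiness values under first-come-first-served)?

-12

EDD (increasing due date): Render 2 Render 4 Render 1 Render 3.
Render 2: 0→8, due 10, tardiness 0
Render 4: 8→13, due 12, tardiness 1
Render 1: 13→17, due 18, tardiness 0
Render 3: 17→23, due 25, tardiness 0
Sum = 0+1+0+0 = 1.
FIFO (arrival order): Render 1 Render 2 Render 3 Render 4.
Render 1: 0→4, due 18, tardiness 0
Render 2: 4→12, due 10, tardiness 2
Render 3: 12→18, due 25, tardiness 0
Render 4: 18→23, due 12, tardiness 11
Sum = 0+2+0+11 = 13.
Difference = 1 − 13 = -12.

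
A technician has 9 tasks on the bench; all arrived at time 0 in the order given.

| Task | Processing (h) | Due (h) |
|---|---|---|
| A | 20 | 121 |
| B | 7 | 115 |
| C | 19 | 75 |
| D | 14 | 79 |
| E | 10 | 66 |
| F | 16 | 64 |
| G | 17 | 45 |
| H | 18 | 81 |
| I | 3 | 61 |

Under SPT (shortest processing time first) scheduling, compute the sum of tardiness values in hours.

SPT (increasing processing time): I B E D F G H C A.
I: 0→3, due 61, tardiness 0
B: 3→10, due 115, tardiness 0
E: 10→20, due 66, tardiness 0
D: 20→34, due 79, tardiness 0
F: 34→50, due 64, tardiness 0
G: 50→67, due 45, tardiness 22
H: 67→85, due 81, tardiness 4
C: 85→104, due 75, tardiness 29
A: 104→124, due 121, tardiness 3
Sum = 0+0+0+0+0+22+4+29+3 = 58.

58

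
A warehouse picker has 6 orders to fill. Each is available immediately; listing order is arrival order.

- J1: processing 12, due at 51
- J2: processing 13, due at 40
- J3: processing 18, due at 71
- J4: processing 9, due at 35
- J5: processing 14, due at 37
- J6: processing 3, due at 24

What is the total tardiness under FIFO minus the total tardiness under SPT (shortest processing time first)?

77

FIFO (arrival order): J1 J2 J3 J4 J5 J6.
J1: 0→12, due 51, tardiness 0
J2: 12→25, due 40, tardiness 0
J3: 25→43, due 71, tardiness 0
J4: 43→52, due 35, tardiness 17
J5: 52→66, due 37, tardiness 29
J6: 66→69, due 24, tardiness 45
Sum = 0+0+0+17+29+45 = 91.
SPT (increasing processing time): J6 J4 J1 J2 J5 J3.
J6: 0→3, due 24, tardiness 0
J4: 3→12, due 35, tardiness 0
J1: 12→24, due 51, tardiness 0
J2: 24→37, due 40, tardiness 0
J5: 37→51, due 37, tardiness 14
J3: 51→69, due 71, tardiness 0
Sum = 0+0+0+0+14+0 = 14.
Difference = 91 − 14 = 77.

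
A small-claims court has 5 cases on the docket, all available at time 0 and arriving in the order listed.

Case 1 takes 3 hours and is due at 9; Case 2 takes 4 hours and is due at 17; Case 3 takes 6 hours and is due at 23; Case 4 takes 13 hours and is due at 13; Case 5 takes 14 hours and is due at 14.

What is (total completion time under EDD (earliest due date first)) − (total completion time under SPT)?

34

EDD (increasing due date): Case 1 Case 4 Case 5 Case 2 Case 3.
Case 1: 0→3
Case 4: 3→16
Case 5: 16→30
Case 2: 30→34
Case 3: 34→40
Sum = 3+16+30+34+40 = 123.
SPT (increasing processing time): Case 1 Case 2 Case 3 Case 4 Case 5.
Case 1: 0→3
Case 2: 3→7
Case 3: 7→13
Case 4: 13→26
Case 5: 26→40
Sum = 3+7+13+26+40 = 89.
Difference = 123 − 89 = 34.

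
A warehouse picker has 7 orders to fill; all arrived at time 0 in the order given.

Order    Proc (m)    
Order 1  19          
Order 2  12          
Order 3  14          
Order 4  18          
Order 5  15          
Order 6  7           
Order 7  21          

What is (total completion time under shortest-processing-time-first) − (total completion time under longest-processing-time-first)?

SPT (increasing processing time): Order 6 Order 2 Order 3 Order 5 Order 4 Order 1 Order 7.
Order 6: 0→7
Order 2: 7→19
Order 3: 19→33
Order 5: 33→48
Order 4: 48→66
Order 1: 66→85
Order 7: 85→106
Sum = 7+19+33+48+66+85+106 = 364.
LPT (decreasing processing time): Order 7 Order 1 Order 4 Order 5 Order 3 Order 2 Order 6.
Order 7: 0→21
Order 1: 21→40
Order 4: 40→58
Order 5: 58→73
Order 3: 73→87
Order 2: 87→99
Order 6: 99→106
Sum = 21+40+58+73+87+99+106 = 484.
Difference = 364 − 484 = -120.

-120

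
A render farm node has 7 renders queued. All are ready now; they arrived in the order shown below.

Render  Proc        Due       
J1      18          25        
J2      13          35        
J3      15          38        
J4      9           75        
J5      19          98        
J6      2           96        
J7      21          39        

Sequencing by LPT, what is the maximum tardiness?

LPT (decreasing processing time): J7 J5 J1 J3 J2 J4 J6.
J7: 0→21, due 39, tardiness 0
J5: 21→40, due 98, tardiness 0
J1: 40→58, due 25, tardiness 33
J3: 58→73, due 38, tardiness 35
J2: 73→86, due 35, tardiness 51
J4: 86→95, due 75, tardiness 20
J6: 95→97, due 96, tardiness 1
Maximum = 51.

51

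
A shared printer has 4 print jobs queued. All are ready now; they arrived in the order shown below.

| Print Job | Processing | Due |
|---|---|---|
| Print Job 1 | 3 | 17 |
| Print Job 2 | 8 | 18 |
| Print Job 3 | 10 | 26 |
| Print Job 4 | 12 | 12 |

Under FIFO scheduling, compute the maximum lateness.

FIFO (arrival order): Print Job 1 Print Job 2 Print Job 3 Print Job 4.
Print Job 1: 0→3, due 17, lateness -14
Print Job 2: 3→11, due 18, lateness -7
Print Job 3: 11→21, due 26, lateness -5
Print Job 4: 21→33, due 12, lateness 21
Maximum = 21.

21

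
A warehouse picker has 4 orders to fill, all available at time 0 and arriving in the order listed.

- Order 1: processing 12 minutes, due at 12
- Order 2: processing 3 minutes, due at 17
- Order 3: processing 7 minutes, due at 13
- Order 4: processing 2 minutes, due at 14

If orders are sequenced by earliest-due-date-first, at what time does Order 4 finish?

EDD (increasing due date): Order 1 Order 3 Order 4 Order 2.
Order 1: 0→12
Order 3: 12→19
Order 4: 19→21

21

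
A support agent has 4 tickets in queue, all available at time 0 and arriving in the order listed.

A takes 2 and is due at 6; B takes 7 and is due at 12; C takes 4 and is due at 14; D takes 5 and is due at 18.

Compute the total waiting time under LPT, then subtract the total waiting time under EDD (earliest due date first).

LPT (decreasing processing time): B D C A.
B: waits 0, runs 0→7
D: waits 7, runs 7→12
C: waits 12, runs 12→16
A: waits 16, runs 16→18
Sum = 0+7+12+16 = 35.
EDD (increasing due date): A B C D.
A: waits 0, runs 0→2
B: waits 2, runs 2→9
C: waits 9, runs 9→13
D: waits 13, runs 13→18
Sum = 0+2+9+13 = 24.
Difference = 35 − 24 = 11.

11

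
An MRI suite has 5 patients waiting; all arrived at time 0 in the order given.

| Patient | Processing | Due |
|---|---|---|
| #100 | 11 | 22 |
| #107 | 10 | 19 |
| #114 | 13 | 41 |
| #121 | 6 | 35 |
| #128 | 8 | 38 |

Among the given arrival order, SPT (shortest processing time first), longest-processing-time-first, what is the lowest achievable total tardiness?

17

FIFO (arrival order): #100 #107 #114 #121 #128.
#100: 0→11, due 22, tardiness 0
#107: 11→21, due 19, tardiness 2
#114: 21→34, due 41, tardiness 0
#121: 34→40, due 35, tardiness 5
#128: 40→48, due 38, tardiness 10
Sum = 0+2+0+5+10 = 17.
SPT (increasing processing time): #121 #128 #107 #100 #114.
#121: 0→6, due 35, tardiness 0
#128: 6→14, due 38, tardiness 0
#107: 14→24, due 19, tardiness 5
#100: 24→35, due 22, tardiness 13
#114: 35→48, due 41, tardiness 7
Sum = 0+0+5+13+7 = 25.
LPT (decreasing processing time): #114 #100 #107 #128 #121.
#114: 0→13, due 41, tardiness 0
#100: 13→24, due 22, tardiness 2
#107: 24→34, due 19, tardiness 15
#128: 34→42, due 38, tardiness 4
#121: 42→48, due 35, tardiness 13
Sum = 0+2+15+4+13 = 34.
FIFO 17, SPT 25, LPT 34 → minimum 17.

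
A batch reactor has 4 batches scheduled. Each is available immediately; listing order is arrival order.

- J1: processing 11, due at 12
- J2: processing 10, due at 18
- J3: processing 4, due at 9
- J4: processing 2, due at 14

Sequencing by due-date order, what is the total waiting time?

36

EDD (increasing due date): J3 J1 J4 J2.
J3: waits 0, runs 0→4
J1: waits 4, runs 4→15
J4: waits 15, runs 15→17
J2: waits 17, runs 17→27
Sum = 0+4+15+17 = 36.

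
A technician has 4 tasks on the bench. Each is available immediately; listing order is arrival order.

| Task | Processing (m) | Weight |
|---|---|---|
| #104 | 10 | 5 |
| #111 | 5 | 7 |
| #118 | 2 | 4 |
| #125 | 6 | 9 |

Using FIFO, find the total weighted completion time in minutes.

430

FIFO (arrival order): #104 #111 #118 #125.
#104: finishes 10, weight 5, w·C = 50
#111: finishes 15, weight 7, w·C = 105
#118: finishes 17, weight 4, w·C = 68
#125: finishes 23, weight 9, w·C = 207
Sum = 50+105+68+207 = 430.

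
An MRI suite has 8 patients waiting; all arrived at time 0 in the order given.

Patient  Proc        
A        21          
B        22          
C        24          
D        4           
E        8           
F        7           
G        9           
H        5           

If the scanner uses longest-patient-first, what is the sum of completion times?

584

LPT (decreasing processing time): C B A G E F H D.
C: 0→24
B: 24→46
A: 46→67
G: 67→76
E: 76→84
F: 84→91
H: 91→96
D: 96→100
Sum = 24+46+67+76+84+91+96+100 = 584.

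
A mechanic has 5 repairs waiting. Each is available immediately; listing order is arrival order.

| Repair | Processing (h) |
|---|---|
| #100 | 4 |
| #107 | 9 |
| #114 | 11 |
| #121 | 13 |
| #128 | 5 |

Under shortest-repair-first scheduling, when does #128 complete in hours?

SPT (increasing processing time): #100 #128 #107 #114 #121.
#100: 0→4
#128: 4→9

9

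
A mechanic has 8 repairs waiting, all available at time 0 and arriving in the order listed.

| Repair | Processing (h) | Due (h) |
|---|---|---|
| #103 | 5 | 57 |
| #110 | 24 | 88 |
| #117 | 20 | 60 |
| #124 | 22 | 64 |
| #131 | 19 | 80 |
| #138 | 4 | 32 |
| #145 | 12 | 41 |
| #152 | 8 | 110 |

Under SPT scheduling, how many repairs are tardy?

SPT (increasing processing time): #138 #103 #152 #145 #131 #117 #124 #110.
#138: 0→4, due 32, tardiness 0
#103: 4→9, due 57, tardiness 0
#152: 9→17, due 110, tardiness 0
#145: 17→29, due 41, tardiness 0
#131: 29→48, due 80, tardiness 0
#117: 48→68, due 60, tardiness 8
#124: 68→90, due 64, tardiness 26
#110: 90→114, due 88, tardiness 26
Late repairs: 3.

3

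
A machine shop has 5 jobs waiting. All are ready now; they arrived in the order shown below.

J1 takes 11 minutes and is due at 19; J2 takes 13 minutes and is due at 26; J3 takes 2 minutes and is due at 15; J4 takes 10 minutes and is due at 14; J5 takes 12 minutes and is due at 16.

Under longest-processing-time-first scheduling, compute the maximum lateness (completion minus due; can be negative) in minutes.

33

LPT (decreasing processing time): J2 J5 J1 J4 J3.
J2: 0→13, due 26, lateness -13
J5: 13→25, due 16, lateness 9
J1: 25→36, due 19, lateness 17
J4: 36→46, due 14, lateness 32
J3: 46→48, due 15, lateness 33
Maximum = 33.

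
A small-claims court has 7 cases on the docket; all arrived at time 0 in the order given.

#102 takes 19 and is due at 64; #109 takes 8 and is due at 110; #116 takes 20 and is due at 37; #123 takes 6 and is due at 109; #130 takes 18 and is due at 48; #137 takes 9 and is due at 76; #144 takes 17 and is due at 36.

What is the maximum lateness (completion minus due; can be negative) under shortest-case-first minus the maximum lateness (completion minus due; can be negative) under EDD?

50

SPT (increasing processing time): #123 #109 #137 #144 #130 #102 #116.
#123: 0→6, due 109, lateness -103
#109: 6→14, due 110, lateness -96
#137: 14→23, due 76, lateness -53
#144: 23→40, due 36, lateness 4
#130: 40→58, due 48, lateness 10
#102: 58→77, due 64, lateness 13
#116: 77→97, due 37, lateness 60
Maximum = 60.
EDD (increasing due date): #144 #116 #130 #102 #137 #123 #109.
#144: 0→17, due 36, lateness -19
#116: 17→37, due 37, lateness 0
#130: 37→55, due 48, lateness 7
#102: 55→74, due 64, lateness 10
#137: 74→83, due 76, lateness 7
#123: 83→89, due 109, lateness -20
#109: 89→97, due 110, lateness -13
Maximum = 10.
Difference = 60 − 10 = 50.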